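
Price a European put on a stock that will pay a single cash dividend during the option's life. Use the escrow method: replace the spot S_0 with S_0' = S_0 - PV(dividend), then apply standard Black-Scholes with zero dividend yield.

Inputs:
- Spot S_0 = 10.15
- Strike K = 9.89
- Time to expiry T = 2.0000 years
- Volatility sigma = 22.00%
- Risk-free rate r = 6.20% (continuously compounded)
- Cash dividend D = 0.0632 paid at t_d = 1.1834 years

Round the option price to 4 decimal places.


Answer: Price = 0.6079

Derivation:
PV(D) = D * exp(-r * t_d) = 0.0632 * 0.92925620 = 0.05872899
S_0' = S_0 - PV(D) = 10.1500 - 0.05872899 = 10.09127101
d1 = (ln(S_0'/K) + (r + sigma^2/2)*T) / (sigma*sqrt(T)) = 0.61886837
d2 = d1 - sigma*sqrt(T) = 0.30774138
exp(-rT) = 0.88337984
N(-d1) = 0.26800154; N(-d2) = 0.37913956
P = K * exp(-rT) * N(-d2) - S_0' * N(-d1) = 9.8900 * 0.88337984 * 0.37913956 - 10.09127101 * 0.26800154 = 0.6079


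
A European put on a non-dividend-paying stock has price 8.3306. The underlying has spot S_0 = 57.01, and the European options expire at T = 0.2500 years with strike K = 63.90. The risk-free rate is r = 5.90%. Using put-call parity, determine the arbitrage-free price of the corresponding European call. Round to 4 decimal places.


Put-call parity: C - P = S_0 * exp(-qT) - K * exp(-rT).
S_0 * exp(-qT) = 57.0100 * 1.00000000 = 57.01000000
K * exp(-rT) = 63.9000 * 0.98535825 = 62.96439207
C = P + S*exp(-qT) - K*exp(-rT)
C = 8.3306 + 57.01000000 - 62.96439207 = 2.3762

Answer: Call price = 2.3762


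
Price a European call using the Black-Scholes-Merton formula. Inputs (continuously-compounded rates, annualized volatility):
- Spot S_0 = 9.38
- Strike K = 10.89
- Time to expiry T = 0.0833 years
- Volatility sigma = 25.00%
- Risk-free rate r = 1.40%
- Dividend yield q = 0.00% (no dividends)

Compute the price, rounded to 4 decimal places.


d1 = (ln(S/K) + (r - q + 0.5*sigma^2) * T) / (sigma * sqrt(T)) = -2.01645295
d2 = d1 - sigma * sqrt(T) = -2.08860730
exp(-rT) = 0.99883448; exp(-qT) = 1.00000000
C = S_0 * exp(-qT) * N(d1) - K * exp(-rT) * N(d2)
N(d1) = 0.02187632; N(d2) = 0.01837154
C = 9.3800 * 1.00000000 * 0.02187632 - 10.8900 * 0.99883448 * 0.01837154 = 0.0054

Answer: Price = 0.0054


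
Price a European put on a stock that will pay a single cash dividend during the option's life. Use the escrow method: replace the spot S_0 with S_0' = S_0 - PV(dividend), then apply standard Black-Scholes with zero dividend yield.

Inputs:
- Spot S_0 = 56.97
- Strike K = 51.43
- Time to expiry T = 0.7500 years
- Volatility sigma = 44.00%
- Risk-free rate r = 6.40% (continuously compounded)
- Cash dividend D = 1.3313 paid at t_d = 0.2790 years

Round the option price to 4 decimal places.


PV(D) = D * exp(-r * t_d) = 1.3313 * 0.98230247 = 1.30773928
S_0' = S_0 - PV(D) = 56.9700 - 1.30773928 = 55.66226072
d1 = (ln(S_0'/K) + (r + sigma^2/2)*T) / (sigma*sqrt(T)) = 0.52402597
d2 = d1 - sigma*sqrt(T) = 0.14297479
exp(-rT) = 0.95313379
N(-d1) = 0.30013024; N(-d2) = 0.44315505
P = K * exp(-rT) * N(-d2) - S_0' * N(-d1) = 51.4300 * 0.95313379 * 0.44315505 - 55.66226072 * 0.30013024 = 5.0174

Answer: Price = 5.0174


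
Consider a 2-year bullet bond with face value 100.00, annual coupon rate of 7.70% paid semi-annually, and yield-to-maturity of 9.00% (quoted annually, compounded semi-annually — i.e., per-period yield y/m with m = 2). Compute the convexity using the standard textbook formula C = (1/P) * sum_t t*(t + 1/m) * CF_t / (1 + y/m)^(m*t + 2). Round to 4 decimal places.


Coupon per period c = face * coupon_rate / m = 3.850000
Periods per year m = 2; per-period yield y/m = 0.045000
Number of cashflows N = 4
Cashflows (t years, CF_t, discount factor 1/(1+y/m)^(m*t), PV):
  t = 0.5000: CF_t = 3.850000, DF = 0.956938, PV = 3.684211
  t = 1.0000: CF_t = 3.850000, DF = 0.915730, PV = 3.525560
  t = 1.5000: CF_t = 3.850000, DF = 0.876297, PV = 3.373742
  t = 2.0000: CF_t = 103.850000, DF = 0.838561, PV = 87.084596
Price P = sum_t PV_t = 97.668108
Convexity numerator sum_t t*(t + 1/m) * CF_t / (1+y/m)^(m*t + 2):
  t = 0.5000: term = 1.686871
  t = 1.0000: term = 4.842692
  t = 1.5000: term = 9.268310
  t = 2.0000: term = 398.729862
Convexity = (1/P) * sum = 414.527734 / 97.668108 = 4.244249

Answer: Convexity = 4.2442


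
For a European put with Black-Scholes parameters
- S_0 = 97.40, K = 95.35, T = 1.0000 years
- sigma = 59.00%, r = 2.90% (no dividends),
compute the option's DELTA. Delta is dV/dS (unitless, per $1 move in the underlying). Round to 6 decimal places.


Answer: Delta = -0.351896

Derivation:
d1 = 0.3802065739; d2 = -0.2097934261
phi(d1) = 0.3711247377; exp(-qT) = 1.0000000000; exp(-rT) = 0.9714164645
N(-d1) = 0.3518960399
Delta = -exp(-qT) * N(-d1) = -1.0000000000 * 0.3518960399 = -0.351896


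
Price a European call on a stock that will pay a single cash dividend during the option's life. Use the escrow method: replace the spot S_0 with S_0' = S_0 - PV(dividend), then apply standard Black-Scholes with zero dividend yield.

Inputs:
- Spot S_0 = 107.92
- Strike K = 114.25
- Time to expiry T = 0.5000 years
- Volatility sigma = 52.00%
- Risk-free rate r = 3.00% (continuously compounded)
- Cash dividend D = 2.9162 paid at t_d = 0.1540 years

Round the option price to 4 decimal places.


PV(D) = D * exp(-r * t_d) = 2.9162 * 0.99539066 = 2.90275823
S_0' = S_0 - PV(D) = 107.9200 - 2.90275823 = 105.01724177
d1 = (ln(S_0'/K) + (r + sigma^2/2)*T) / (sigma*sqrt(T)) = -0.00452680
d2 = d1 - sigma*sqrt(T) = -0.37222233
exp(-rT) = 0.98511194
N(d1) = 0.49819407; N(d2) = 0.35486366
C = S_0' * N(d1) - K * exp(-rT) * N(d2) = 105.01724177 * 0.49819407 - 114.2500 * 0.98511194 * 0.35486366 = 12.3794

Answer: Price = 12.3794


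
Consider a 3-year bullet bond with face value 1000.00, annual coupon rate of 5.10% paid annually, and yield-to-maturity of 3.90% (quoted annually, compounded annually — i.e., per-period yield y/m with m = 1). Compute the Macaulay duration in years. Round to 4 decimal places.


Coupon per period c = face * coupon_rate / m = 51.000000
Periods per year m = 1; per-period yield y/m = 0.039000
Number of cashflows N = 3
Cashflows (t years, CF_t, discount factor 1/(1+y/m)^(m*t), PV):
  t = 1.0000: CF_t = 51.000000, DF = 0.962464, PV = 49.085659
  t = 2.0000: CF_t = 51.000000, DF = 0.926337, PV = 47.243175
  t = 3.0000: CF_t = 1051.000000, DF = 0.891566, PV = 937.035562
Price P = sum_t PV_t = 1033.364397
Macaulay numerator sum_t t * PV_t:
  t * PV_t at t = 1.0000: 49.085659
  t * PV_t at t = 2.0000: 94.486351
  t * PV_t at t = 3.0000: 2811.106686
Macaulay duration D = (sum_t t * PV_t) / P = 2954.678696 / 1033.364397 = 2.859281

Answer: Macaulay duration = 2.8593 years


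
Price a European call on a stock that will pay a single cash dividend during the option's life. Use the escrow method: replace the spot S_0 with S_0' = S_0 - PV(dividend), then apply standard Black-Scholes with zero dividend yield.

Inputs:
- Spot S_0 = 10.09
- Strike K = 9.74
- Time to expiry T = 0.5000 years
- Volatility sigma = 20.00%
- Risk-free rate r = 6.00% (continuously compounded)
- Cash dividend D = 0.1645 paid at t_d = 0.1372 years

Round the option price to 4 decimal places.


PV(D) = D * exp(-r * t_d) = 0.1645 * 0.99180179 = 0.16315139
S_0' = S_0 - PV(D) = 10.0900 - 0.16315139 = 9.92684861
d1 = (ln(S_0'/K) + (r + sigma^2/2)*T) / (sigma*sqrt(T)) = 0.41720678
d2 = d1 - sigma*sqrt(T) = 0.27578543
exp(-rT) = 0.97044553
N(d1) = 0.66173642; N(d2) = 0.60864356
C = S_0' * N(d1) - K * exp(-rT) * N(d2) = 9.92684861 * 0.66173642 - 9.7400 * 0.97044553 * 0.60864356 = 0.8160

Answer: Price = 0.8160


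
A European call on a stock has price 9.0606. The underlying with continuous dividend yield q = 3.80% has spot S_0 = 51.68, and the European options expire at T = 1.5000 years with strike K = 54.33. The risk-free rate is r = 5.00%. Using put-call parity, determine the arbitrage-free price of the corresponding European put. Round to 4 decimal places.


Answer: Put price = 10.6483

Derivation:
Put-call parity: C - P = S_0 * exp(-qT) - K * exp(-rT).
S_0 * exp(-qT) = 51.6800 * 0.94459407 = 48.81662150
K * exp(-rT) = 54.3300 * 0.92774349 = 50.40430361
P = C - S*exp(-qT) + K*exp(-rT)
P = 9.0606 - 48.81662150 + 50.40430361 = 10.6483


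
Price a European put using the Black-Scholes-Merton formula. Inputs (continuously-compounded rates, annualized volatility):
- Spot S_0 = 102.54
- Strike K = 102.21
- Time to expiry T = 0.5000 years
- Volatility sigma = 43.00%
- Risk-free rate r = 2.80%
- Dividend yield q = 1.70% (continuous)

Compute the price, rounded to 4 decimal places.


d1 = (ln(S/K) + (r - q + 0.5*sigma^2) * T) / (sigma * sqrt(T)) = 0.18071823
d2 = d1 - sigma * sqrt(T) = -0.12333769
exp(-rT) = 0.98609754; exp(-qT) = 0.99153602
P = K * exp(-rT) * N(-d2) - S_0 * exp(-qT) * N(-d1)
N(-d1) = 0.42829438; N(-d2) = 0.54908015
P = 102.2100 * 0.98609754 * 0.54908015 - 102.5400 * 0.99153602 * 0.42829438 = 11.7957

Answer: Price = 11.7957


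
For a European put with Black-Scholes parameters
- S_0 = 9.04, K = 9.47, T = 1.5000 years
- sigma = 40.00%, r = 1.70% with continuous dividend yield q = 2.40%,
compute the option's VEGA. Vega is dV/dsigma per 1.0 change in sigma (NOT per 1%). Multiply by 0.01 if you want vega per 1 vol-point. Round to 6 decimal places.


d1 = 0.1286599942; d2 = -0.3612379544
phi(d1) = 0.3956539829; exp(-qT) = 0.9646402935; exp(-rT) = 0.9748223790
Vega = S * exp(-qT) * phi(d1) * sqrt(T) = 9.0400 * 0.9646402935 * 0.3956539829 * 1.2247448714 = 4.225664

Answer: Vega = 4.225664


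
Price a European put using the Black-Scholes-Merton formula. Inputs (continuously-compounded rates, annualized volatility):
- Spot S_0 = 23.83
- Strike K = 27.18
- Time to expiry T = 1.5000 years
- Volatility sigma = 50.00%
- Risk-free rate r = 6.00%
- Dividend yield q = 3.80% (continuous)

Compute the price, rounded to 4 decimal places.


d1 = (ln(S/K) + (r - q + 0.5*sigma^2) * T) / (sigma * sqrt(T)) = 0.14527741
d2 = d1 - sigma * sqrt(T) = -0.46709502
exp(-rT) = 0.91393119; exp(-qT) = 0.94459407
P = K * exp(-rT) * N(-d2) - S_0 * exp(-qT) * N(-d1)
N(-d1) = 0.44224592; N(-d2) = 0.67978405
P = 27.1800 * 0.91393119 * 0.67978405 - 23.8300 * 0.94459407 * 0.44224592 = 6.9315

Answer: Price = 6.9315


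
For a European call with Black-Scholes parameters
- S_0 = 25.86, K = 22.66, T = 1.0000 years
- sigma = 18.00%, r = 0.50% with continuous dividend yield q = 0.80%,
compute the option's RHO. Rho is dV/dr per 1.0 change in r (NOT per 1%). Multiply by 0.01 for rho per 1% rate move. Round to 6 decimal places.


d1 = 0.8072006541; d2 = 0.6272006541
phi(d1) = 0.2880201082; exp(-qT) = 0.9920319148; exp(-rT) = 0.9950124792
N(d2) = 0.7347361427
Rho = K*T*exp(-rT)*N(d2) = 22.6600 * 1.0000 * 0.9950124792 * 0.7347361427 = 16.566083

Answer: Rho = 16.566083


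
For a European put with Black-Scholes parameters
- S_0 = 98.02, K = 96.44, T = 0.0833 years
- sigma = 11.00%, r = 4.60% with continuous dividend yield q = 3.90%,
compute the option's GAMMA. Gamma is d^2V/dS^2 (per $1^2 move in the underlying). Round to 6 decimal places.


d1 = 0.5461004947; d2 = 0.5143525814
phi(d1) = 0.3436775526; exp(-qT) = 0.9967565713; exp(-rT) = 0.9961755320
Gamma = exp(-qT) * phi(d1) / (S * sigma * sqrt(T)) = 0.9967565713 * 0.3436775526 / (98.0200 * 0.1100 * 0.2886173938) = 0.110080

Answer: Gamma = 0.110080


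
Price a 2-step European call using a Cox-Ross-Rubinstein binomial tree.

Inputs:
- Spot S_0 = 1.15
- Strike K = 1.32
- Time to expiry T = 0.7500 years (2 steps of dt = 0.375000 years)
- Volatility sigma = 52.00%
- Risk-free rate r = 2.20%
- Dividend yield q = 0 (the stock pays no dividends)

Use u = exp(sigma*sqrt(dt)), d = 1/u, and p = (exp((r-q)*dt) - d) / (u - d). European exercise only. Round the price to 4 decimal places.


dt = T/N = 0.375000
u = exp(sigma*sqrt(dt)) = 1.374972; d = 1/u = 0.727287
p = (exp((r-q)*dt) - d) / (u - d) = 0.433848
Discount per step: exp(-r*dt) = 0.991784
Stock lattice S(k, i) with i counting down-moves:
  k=0: S(0,0) = 1.1500
  k=1: S(1,0) = 1.5812; S(1,1) = 0.8364
  k=2: S(2,0) = 2.1741; S(2,1) = 1.1500; S(2,2) = 0.6083
Terminal payoffs V(N, i) = max(S_T - K, 0):
  V(2,0) = 0.854132; V(2,1) = 0.000000; V(2,2) = 0.000000
Backward induction: V(k, i) = exp(-r*dt) * [p * V(k+1, i) + (1-p) * V(k+1, i+1)].
  V(1,0) = exp(-r*dt) * [p*0.854132 + (1-p)*0.000000] = 0.367519
  V(1,1) = exp(-r*dt) * [p*0.000000 + (1-p)*0.000000] = 0.000000
  V(0,0) = exp(-r*dt) * [p*0.367519 + (1-p)*0.000000] = 0.158137

Answer: Price = V(0,0) = 0.1581


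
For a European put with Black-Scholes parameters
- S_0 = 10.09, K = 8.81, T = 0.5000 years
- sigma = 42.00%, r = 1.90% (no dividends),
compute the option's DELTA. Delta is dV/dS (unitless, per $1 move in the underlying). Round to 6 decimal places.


Answer: Delta = -0.261977

Derivation:
d1 = 0.6372627952; d2 = 0.3402779471
phi(d1) = 0.3256309910; exp(-qT) = 1.0000000000; exp(-rT) = 0.9905449824
N(-d1) = 0.2619768404
Delta = -exp(-qT) * N(-d1) = -1.0000000000 * 0.2619768404 = -0.261977


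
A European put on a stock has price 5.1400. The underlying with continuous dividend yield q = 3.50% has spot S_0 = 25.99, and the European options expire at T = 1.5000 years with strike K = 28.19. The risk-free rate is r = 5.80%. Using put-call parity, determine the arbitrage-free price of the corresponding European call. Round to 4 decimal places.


Put-call parity: C - P = S_0 * exp(-qT) - K * exp(-rT).
S_0 * exp(-qT) = 25.9900 * 0.94885432 = 24.66072380
K * exp(-rT) = 28.1900 * 0.91667710 = 25.84112733
C = P + S*exp(-qT) - K*exp(-rT)
C = 5.1400 + 24.66072380 - 25.84112733 = 3.9596

Answer: Call price = 3.9596


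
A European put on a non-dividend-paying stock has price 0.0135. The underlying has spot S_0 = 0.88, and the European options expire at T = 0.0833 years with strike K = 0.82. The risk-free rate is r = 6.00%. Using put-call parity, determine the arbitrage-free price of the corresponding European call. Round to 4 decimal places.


Put-call parity: C - P = S_0 * exp(-qT) - K * exp(-rT).
S_0 * exp(-qT) = 0.8800 * 1.00000000 = 0.88000000
K * exp(-rT) = 0.8200 * 0.99501447 = 0.81591186
C = P + S*exp(-qT) - K*exp(-rT)
C = 0.0135 + 0.88000000 - 0.81591186 = 0.0776

Answer: Call price = 0.0776


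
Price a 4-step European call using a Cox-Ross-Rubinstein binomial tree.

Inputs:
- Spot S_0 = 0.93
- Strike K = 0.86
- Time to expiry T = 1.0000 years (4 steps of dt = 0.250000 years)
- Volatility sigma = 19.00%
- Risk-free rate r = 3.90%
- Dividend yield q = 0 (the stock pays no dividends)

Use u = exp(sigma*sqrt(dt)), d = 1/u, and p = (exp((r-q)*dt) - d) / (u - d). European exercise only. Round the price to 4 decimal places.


dt = T/N = 0.250000
u = exp(sigma*sqrt(dt)) = 1.099659; d = 1/u = 0.909373
p = (exp((r-q)*dt) - d) / (u - d) = 0.527757
Discount per step: exp(-r*dt) = 0.990297
Stock lattice S(k, i) with i counting down-moves:
  k=0: S(0,0) = 0.9300
  k=1: S(1,0) = 1.0227; S(1,1) = 0.8457
  k=2: S(2,0) = 1.1246; S(2,1) = 0.9300; S(2,2) = 0.7691
  k=3: S(3,0) = 1.2367; S(3,1) = 1.0227; S(3,2) = 0.8457; S(3,3) = 0.6994
  k=4: S(4,0) = 1.3599; S(4,1) = 1.1246; S(4,2) = 0.9300; S(4,3) = 0.7691; S(4,4) = 0.6360
Terminal payoffs V(N, i) = max(S_T - K, 0):
  V(4,0) = 0.499925; V(4,1) = 0.264602; V(4,2) = 0.070000; V(4,3) = 0.000000; V(4,4) = 0.000000
Backward induction: V(k, i) = exp(-r*dt) * [p * V(k+1, i) + (1-p) * V(k+1, i+1)].
  V(3,0) = exp(-r*dt) * [p*0.499925 + (1-p)*0.264602] = 0.385023
  V(3,1) = exp(-r*dt) * [p*0.264602 + (1-p)*0.070000] = 0.171027
  V(3,2) = exp(-r*dt) * [p*0.070000 + (1-p)*0.000000] = 0.036585
  V(3,3) = exp(-r*dt) * [p*0.000000 + (1-p)*0.000000] = 0.000000
  V(2,0) = exp(-r*dt) * [p*0.385023 + (1-p)*0.171027] = 0.281210
  V(2,1) = exp(-r*dt) * [p*0.171027 + (1-p)*0.036585] = 0.106494
  V(2,2) = exp(-r*dt) * [p*0.036585 + (1-p)*0.000000] = 0.019120
  V(1,0) = exp(-r*dt) * [p*0.281210 + (1-p)*0.106494] = 0.196774
  V(1,1) = exp(-r*dt) * [p*0.106494 + (1-p)*0.019120] = 0.064600
  V(0,0) = exp(-r*dt) * [p*0.196774 + (1-p)*0.064600] = 0.133052

Answer: Price = V(0,0) = 0.1331


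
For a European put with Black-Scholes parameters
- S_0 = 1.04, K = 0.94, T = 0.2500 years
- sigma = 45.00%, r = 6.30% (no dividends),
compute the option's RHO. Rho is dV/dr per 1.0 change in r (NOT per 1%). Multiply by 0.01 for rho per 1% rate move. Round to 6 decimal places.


d1 = 0.6318160750; d2 = 0.4068160750
phi(d1) = 0.3267583705; exp(-qT) = 1.0000000000; exp(-rT) = 0.9843733826
N(-d2) = 0.3420715397
Rho = -K*T*exp(-rT)*N(-d2) = -0.9400 * 0.2500 * 0.9843733826 * 0.3420715397 = -0.079131

Answer: Rho = -0.079131


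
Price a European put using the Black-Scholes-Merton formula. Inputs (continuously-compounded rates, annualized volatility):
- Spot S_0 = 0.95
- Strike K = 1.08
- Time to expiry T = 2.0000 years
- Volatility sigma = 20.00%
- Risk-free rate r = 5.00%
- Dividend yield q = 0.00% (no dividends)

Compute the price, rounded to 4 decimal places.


Answer: Price = 0.1225

Derivation:
d1 = (ln(S/K) + (r - q + 0.5*sigma^2) * T) / (sigma * sqrt(T)) = 0.04152720
d2 = d1 - sigma * sqrt(T) = -0.24131552
exp(-rT) = 0.90483742; exp(-qT) = 1.00000000
P = K * exp(-rT) * N(-d2) - S_0 * exp(-qT) * N(-d1)
N(-d1) = 0.48343781; N(-d2) = 0.59534471
P = 1.0800 * 0.90483742 * 0.59534471 - 0.9500 * 1.00000000 * 0.48343781 = 0.1225


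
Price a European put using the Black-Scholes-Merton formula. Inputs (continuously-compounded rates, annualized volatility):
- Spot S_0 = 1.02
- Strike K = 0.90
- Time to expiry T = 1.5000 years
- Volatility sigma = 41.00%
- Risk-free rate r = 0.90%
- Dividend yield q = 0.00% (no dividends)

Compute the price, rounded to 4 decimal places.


Answer: Price = 0.1301

Derivation:
d1 = (ln(S/K) + (r - q + 0.5*sigma^2) * T) / (sigma * sqrt(T)) = 0.52721412
d2 = d1 - sigma * sqrt(T) = 0.02506872
exp(-rT) = 0.98659072; exp(-qT) = 1.00000000
P = K * exp(-rT) * N(-d2) - S_0 * exp(-qT) * N(-d1)
N(-d1) = 0.29902245; N(-d2) = 0.49000007
P = 0.9000 * 0.98659072 * 0.49000007 - 1.0200 * 1.00000000 * 0.29902245 = 0.1301


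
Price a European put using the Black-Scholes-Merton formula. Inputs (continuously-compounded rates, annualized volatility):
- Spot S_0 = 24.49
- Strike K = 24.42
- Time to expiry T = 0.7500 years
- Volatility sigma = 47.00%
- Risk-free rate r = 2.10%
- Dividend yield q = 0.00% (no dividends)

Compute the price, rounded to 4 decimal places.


d1 = (ln(S/K) + (r - q + 0.5*sigma^2) * T) / (sigma * sqrt(T)) = 0.24924310
d2 = d1 - sigma * sqrt(T) = -0.15778884
exp(-rT) = 0.98437338; exp(-qT) = 1.00000000
P = K * exp(-rT) * N(-d2) - S_0 * exp(-qT) * N(-d1)
N(-d1) = 0.40158637; N(-d2) = 0.56268840
P = 24.4200 * 0.98437338 * 0.56268840 - 24.4900 * 1.00000000 * 0.40158637 = 3.6913

Answer: Price = 3.6913


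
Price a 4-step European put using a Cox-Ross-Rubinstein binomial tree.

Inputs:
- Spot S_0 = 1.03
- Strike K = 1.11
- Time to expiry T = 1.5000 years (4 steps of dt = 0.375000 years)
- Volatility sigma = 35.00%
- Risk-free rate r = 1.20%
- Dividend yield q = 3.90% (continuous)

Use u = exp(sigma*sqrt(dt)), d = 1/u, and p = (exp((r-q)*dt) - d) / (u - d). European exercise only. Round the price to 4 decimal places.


dt = T/N = 0.375000
u = exp(sigma*sqrt(dt)) = 1.239032; d = 1/u = 0.807082
p = (exp((r-q)*dt) - d) / (u - d) = 0.423300
Discount per step: exp(-r*dt) = 0.995510
Stock lattice S(k, i) with i counting down-moves:
  k=0: S(0,0) = 1.0300
  k=1: S(1,0) = 1.2762; S(1,1) = 0.8313
  k=2: S(2,0) = 1.5813; S(2,1) = 1.0300; S(2,2) = 0.6709
  k=3: S(3,0) = 1.9592; S(3,1) = 1.2762; S(3,2) = 0.8313; S(3,3) = 0.5415
  k=4: S(4,0) = 2.4275; S(4,1) = 1.5813; S(4,2) = 1.0300; S(4,3) = 0.6709; S(4,4) = 0.4370
Terminal payoffs V(N, i) = max(K - S_T, 0):
  V(4,0) = 0.000000; V(4,1) = 0.000000; V(4,2) = 0.080000; V(4,3) = 0.439078; V(4,4) = 0.672974
Backward induction: V(k, i) = exp(-r*dt) * [p * V(k+1, i) + (1-p) * V(k+1, i+1)].
  V(3,0) = exp(-r*dt) * [p*0.000000 + (1-p)*0.000000] = 0.000000
  V(3,1) = exp(-r*dt) * [p*0.000000 + (1-p)*0.080000] = 0.045929
  V(3,2) = exp(-r*dt) * [p*0.080000 + (1-p)*0.439078] = 0.285791
  V(3,3) = exp(-r*dt) * [p*0.439078 + (1-p)*0.672974] = 0.571389
  V(2,0) = exp(-r*dt) * [p*0.000000 + (1-p)*0.045929] = 0.026368
  V(2,1) = exp(-r*dt) * [p*0.045929 + (1-p)*0.285791] = 0.183430
  V(2,2) = exp(-r*dt) * [p*0.285791 + (1-p)*0.571389] = 0.448473
  V(1,0) = exp(-r*dt) * [p*0.026368 + (1-p)*0.183430] = 0.116421
  V(1,1) = exp(-r*dt) * [p*0.183430 + (1-p)*0.448473] = 0.334771
  V(0,0) = exp(-r*dt) * [p*0.116421 + (1-p)*0.334771] = 0.241255

Answer: Price = V(0,0) = 0.2413


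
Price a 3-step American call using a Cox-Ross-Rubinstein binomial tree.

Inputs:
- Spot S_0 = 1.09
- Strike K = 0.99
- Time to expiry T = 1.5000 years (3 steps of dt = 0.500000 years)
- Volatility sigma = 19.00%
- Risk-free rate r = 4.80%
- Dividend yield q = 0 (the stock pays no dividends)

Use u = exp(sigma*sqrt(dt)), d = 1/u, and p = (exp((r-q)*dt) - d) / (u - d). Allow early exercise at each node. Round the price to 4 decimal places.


dt = T/N = 0.500000
u = exp(sigma*sqrt(dt)) = 1.143793; d = 1/u = 0.874284
p = (exp((r-q)*dt) - d) / (u - d) = 0.556591
Discount per step: exp(-r*dt) = 0.976286
Stock lattice S(k, i) with i counting down-moves:
  k=0: S(0,0) = 1.0900
  k=1: S(1,0) = 1.2467; S(1,1) = 0.9530
  k=2: S(2,0) = 1.4260; S(2,1) = 1.0900; S(2,2) = 0.8332
  k=3: S(3,0) = 1.6311; S(3,1) = 1.2467; S(3,2) = 0.9530; S(3,3) = 0.7284
Terminal payoffs V(N, i) = max(S_T - K, 0):
  V(3,0) = 0.641057; V(3,1) = 0.256735; V(3,2) = 0.000000; V(3,3) = 0.000000
Backward induction: V(k, i) = exp(-r*dt) * [p * V(k+1, i) + (1-p) * V(k+1, i+1)]; then take max(V_cont, immediate exercise) for American.
  V(2,0) = exp(-r*dt) * [p*0.641057 + (1-p)*0.256735] = 0.459484; exercise = 0.436007; V(2,0) = max -> 0.459484
  V(2,1) = exp(-r*dt) * [p*0.256735 + (1-p)*0.000000] = 0.139508; exercise = 0.100000; V(2,1) = max -> 0.139508
  V(2,2) = exp(-r*dt) * [p*0.000000 + (1-p)*0.000000] = 0.000000; exercise = 0.000000; V(2,2) = max -> 0.000000
  V(1,0) = exp(-r*dt) * [p*0.459484 + (1-p)*0.139508] = 0.310072; exercise = 0.256735; V(1,0) = max -> 0.310072
  V(1,1) = exp(-r*dt) * [p*0.139508 + (1-p)*0.000000] = 0.075807; exercise = 0.000000; V(1,1) = max -> 0.075807
  V(0,0) = exp(-r*dt) * [p*0.310072 + (1-p)*0.075807] = 0.201307; exercise = 0.100000; V(0,0) = max -> 0.201307

Answer: Price = V(0,0) = 0.2013


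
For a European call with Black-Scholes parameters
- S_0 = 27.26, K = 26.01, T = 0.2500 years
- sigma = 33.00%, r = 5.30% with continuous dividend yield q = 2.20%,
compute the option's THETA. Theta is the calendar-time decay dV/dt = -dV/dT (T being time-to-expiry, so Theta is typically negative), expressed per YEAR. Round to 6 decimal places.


d1 = 0.4139505867; d2 = 0.2489505867
phi(d1) = 0.3661851946; exp(-qT) = 0.9945150973; exp(-rT) = 0.9868373948
Theta = -S*exp(-qT)*phi(d1)*sigma/(2*sqrt(T)) - r*K*exp(-rT)*N(d2) + q*S*exp(-qT)*N(d1)
N(d1) = 0.6605448524; N(d2) = 0.5983004979; sqrt(T) = 0.5000000000
Term 1 = -27.2600 * 0.9945150973 * 0.3661851946 * 0.3300 / (2 * 0.5000000000) = -3.2760607978
Term 2 = -0.0530 * 26.0100 * 0.9868373948 * 0.5983004979 = -0.8139189952
Term 3 = 0.0220 * 27.2600 * 0.9945150973 * 0.6605448524 = 0.3939691588
Theta = -3.2760607978 + (-0.8139189952) + (0.3939691588) = -3.696011

Answer: Theta = -3.696011


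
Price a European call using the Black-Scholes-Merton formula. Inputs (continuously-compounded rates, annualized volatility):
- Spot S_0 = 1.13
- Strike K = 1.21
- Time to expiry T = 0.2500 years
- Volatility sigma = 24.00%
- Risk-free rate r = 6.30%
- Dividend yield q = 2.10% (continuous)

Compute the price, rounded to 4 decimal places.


d1 = (ln(S/K) + (r - q + 0.5*sigma^2) * T) / (sigma * sqrt(T)) = -0.42252272
d2 = d1 - sigma * sqrt(T) = -0.54252272
exp(-rT) = 0.98437338; exp(-qT) = 0.99476376
C = S_0 * exp(-qT) * N(d1) - K * exp(-rT) * N(d2)
N(d1) = 0.33632176; N(d2) = 0.29372923
C = 1.1300 * 0.99476376 * 0.33632176 - 1.2100 * 0.98437338 * 0.29372923 = 0.0282

Answer: Price = 0.0282


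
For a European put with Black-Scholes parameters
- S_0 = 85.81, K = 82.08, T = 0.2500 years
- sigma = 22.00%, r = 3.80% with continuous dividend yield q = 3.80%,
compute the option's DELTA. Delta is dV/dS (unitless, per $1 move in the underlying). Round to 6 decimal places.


d1 = 0.4590106218; d2 = 0.3490106218
phi(d1) = 0.3590534885; exp(-qT) = 0.9905449824; exp(-rT) = 0.9905449824
N(-d1) = 0.3231132692
Delta = -exp(-qT) * N(-d1) = -0.9905449824 * 0.3231132692 = -0.320058

Answer: Delta = -0.320058


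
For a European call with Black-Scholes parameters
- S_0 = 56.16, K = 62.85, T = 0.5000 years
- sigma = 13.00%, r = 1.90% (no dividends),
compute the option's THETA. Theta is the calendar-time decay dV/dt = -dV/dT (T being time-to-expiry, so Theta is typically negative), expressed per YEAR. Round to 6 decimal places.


Answer: Theta = -1.299457

Derivation:
d1 = -1.0750326645; d2 = -1.1669565461
phi(d1) = 0.2238484210; exp(-qT) = 1.0000000000; exp(-rT) = 0.9905449824
Theta = -S*exp(-qT)*phi(d1)*sigma/(2*sqrt(T)) - r*K*exp(-rT)*N(d2) + q*S*exp(-qT)*N(d1)
N(d1) = 0.1411800521; N(d2) = 0.1216139592; sqrt(T) = 0.7071067812
Term 1 = -56.1600 * 1.0000000000 * 0.2238484210 * 0.1300 / (2 * 0.7071067812) = -1.1556052038
Term 2 = -0.0190 * 62.8500 * 0.9905449824 * 0.1216139592 = -0.1438522015
Term 3 = 0 (no dividend yield, q = 0)
Theta = -1.1556052038 + (-0.1438522015) + (0.0000000000) = -1.299457


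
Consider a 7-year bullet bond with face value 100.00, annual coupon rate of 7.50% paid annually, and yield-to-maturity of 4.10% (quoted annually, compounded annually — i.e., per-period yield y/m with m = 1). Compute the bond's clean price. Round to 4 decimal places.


Answer: Price = 120.3318

Derivation:
Coupon per period c = face * coupon_rate / m = 7.500000
Periods per year m = 1; per-period yield y/m = 0.041000
Number of cashflows N = 7
Cashflows (t years, CF_t, discount factor 1/(1+y/m)^(m*t), PV):
  t = 1.0000: CF_t = 7.500000, DF = 0.960615, PV = 7.204611
  t = 2.0000: CF_t = 7.500000, DF = 0.922781, PV = 6.920856
  t = 3.0000: CF_t = 7.500000, DF = 0.886437, PV = 6.648277
  t = 4.0000: CF_t = 7.500000, DF = 0.851524, PV = 6.386433
  t = 5.0000: CF_t = 7.500000, DF = 0.817987, PV = 6.134902
  t = 6.0000: CF_t = 7.500000, DF = 0.785770, PV = 5.893277
  t = 7.0000: CF_t = 107.500000, DF = 0.754823, PV = 81.143429
Price P = sum_t PV_t = 120.331785


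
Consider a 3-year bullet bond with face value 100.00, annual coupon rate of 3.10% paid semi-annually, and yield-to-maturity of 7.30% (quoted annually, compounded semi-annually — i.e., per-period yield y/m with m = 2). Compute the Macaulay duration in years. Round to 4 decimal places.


Answer: Macaulay duration = 2.8796 years

Derivation:
Coupon per period c = face * coupon_rate / m = 1.550000
Periods per year m = 2; per-period yield y/m = 0.036500
Number of cashflows N = 6
Cashflows (t years, CF_t, discount factor 1/(1+y/m)^(m*t), PV):
  t = 0.5000: CF_t = 1.550000, DF = 0.964785, PV = 1.495417
  t = 1.0000: CF_t = 1.550000, DF = 0.930811, PV = 1.442757
  t = 1.5000: CF_t = 1.550000, DF = 0.898033, PV = 1.391950
  t = 2.0000: CF_t = 1.550000, DF = 0.866409, PV = 1.342933
  t = 2.5000: CF_t = 1.550000, DF = 0.835898, PV = 1.295642
  t = 3.0000: CF_t = 101.550000, DF = 0.806462, PV = 81.896264
Price P = sum_t PV_t = 88.864964
Macaulay numerator sum_t t * PV_t:
  t * PV_t at t = 0.5000: 0.747709
  t * PV_t at t = 1.0000: 1.442757
  t * PV_t at t = 1.5000: 2.087926
  t * PV_t at t = 2.0000: 2.685867
  t * PV_t at t = 2.5000: 3.239106
  t * PV_t at t = 3.0000: 245.688791
Macaulay duration D = (sum_t t * PV_t) / P = 255.892155 / 88.864964 = 2.879562


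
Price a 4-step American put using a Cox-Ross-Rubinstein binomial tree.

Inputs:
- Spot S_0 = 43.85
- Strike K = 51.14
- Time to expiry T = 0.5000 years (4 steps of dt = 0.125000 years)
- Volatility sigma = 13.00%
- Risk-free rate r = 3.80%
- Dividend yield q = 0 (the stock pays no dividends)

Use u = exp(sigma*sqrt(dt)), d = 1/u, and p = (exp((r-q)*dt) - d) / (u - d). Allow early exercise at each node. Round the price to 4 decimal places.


Answer: Price = V(0,0) = 7.2900

Derivation:
dt = T/N = 0.125000
u = exp(sigma*sqrt(dt)) = 1.047035; d = 1/u = 0.955078
p = (exp((r-q)*dt) - d) / (u - d) = 0.540289
Discount per step: exp(-r*dt) = 0.995261
Stock lattice S(k, i) with i counting down-moves:
  k=0: S(0,0) = 43.8500
  k=1: S(1,0) = 45.9125; S(1,1) = 41.8802
  k=2: S(2,0) = 48.0719; S(2,1) = 43.8500; S(2,2) = 39.9989
  k=3: S(3,0) = 50.3330; S(3,1) = 45.9125; S(3,2) = 41.8802; S(3,3) = 38.2020
  k=4: S(4,0) = 52.7004; S(4,1) = 48.0719; S(4,2) = 43.8500; S(4,3) = 39.9989; S(4,4) = 36.4859
Terminal payoffs V(N, i) = max(K - S_T, 0):
  V(4,0) = 0.000000; V(4,1) = 3.068062; V(4,2) = 7.290000; V(4,3) = 11.141145; V(4,4) = 14.654061
Backward induction: V(k, i) = exp(-r*dt) * [p * V(k+1, i) + (1-p) * V(k+1, i+1)]; then take max(V_cont, immediate exercise) for American.
  V(3,0) = exp(-r*dt) * [p*0.000000 + (1-p)*3.068062] = 1.403737; exercise = 0.807019; V(3,0) = max -> 1.403737
  V(3,1) = exp(-r*dt) * [p*3.068062 + (1-p)*7.290000] = 4.985196; exercise = 5.227535; V(3,1) = max -> 5.227535
  V(3,2) = exp(-r*dt) * [p*7.290000 + (1-p)*11.141145] = 9.017477; exercise = 9.259816; V(3,2) = max -> 9.259816
  V(3,3) = exp(-r*dt) * [p*11.141145 + (1-p)*14.654061] = 12.695622; exercise = 12.937961; V(3,3) = max -> 12.937961
  V(2,0) = exp(-r*dt) * [p*1.403737 + (1-p)*5.227535] = 3.146595; exercise = 3.068062; V(2,0) = max -> 3.146595
  V(2,1) = exp(-r*dt) * [p*5.227535 + (1-p)*9.259816] = 7.047661; exercise = 7.290000; V(2,1) = max -> 7.290000
  V(2,2) = exp(-r*dt) * [p*9.259816 + (1-p)*12.937961] = 10.898806; exercise = 11.141145; V(2,2) = max -> 11.141145
  V(1,0) = exp(-r*dt) * [p*3.146595 + (1-p)*7.290000] = 5.027425; exercise = 5.227535; V(1,0) = max -> 5.227535
  V(1,1) = exp(-r*dt) * [p*7.290000 + (1-p)*11.141145] = 9.017477; exercise = 9.259816; V(1,1) = max -> 9.259816
  V(0,0) = exp(-r*dt) * [p*5.227535 + (1-p)*9.259816] = 7.047661; exercise = 7.290000; V(0,0) = max -> 7.290000


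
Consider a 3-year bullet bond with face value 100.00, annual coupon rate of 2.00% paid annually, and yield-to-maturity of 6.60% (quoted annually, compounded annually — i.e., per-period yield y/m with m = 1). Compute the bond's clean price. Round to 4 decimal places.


Answer: Price = 87.8394

Derivation:
Coupon per period c = face * coupon_rate / m = 2.000000
Periods per year m = 1; per-period yield y/m = 0.066000
Number of cashflows N = 3
Cashflows (t years, CF_t, discount factor 1/(1+y/m)^(m*t), PV):
  t = 1.0000: CF_t = 2.000000, DF = 0.938086, PV = 1.876173
  t = 2.0000: CF_t = 2.000000, DF = 0.880006, PV = 1.760012
  t = 3.0000: CF_t = 102.000000, DF = 0.825521, PV = 84.203192
Price P = sum_t PV_t = 87.839377


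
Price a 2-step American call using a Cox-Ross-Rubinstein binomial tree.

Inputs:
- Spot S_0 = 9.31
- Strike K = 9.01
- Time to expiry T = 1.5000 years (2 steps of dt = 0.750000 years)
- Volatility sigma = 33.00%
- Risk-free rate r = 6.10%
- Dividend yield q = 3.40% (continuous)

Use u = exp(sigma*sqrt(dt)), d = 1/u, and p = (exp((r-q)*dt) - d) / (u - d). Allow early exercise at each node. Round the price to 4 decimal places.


dt = T/N = 0.750000
u = exp(sigma*sqrt(dt)) = 1.330811; d = 1/u = 0.751422
p = (exp((r-q)*dt) - d) / (u - d) = 0.464342
Discount per step: exp(-r*dt) = 0.955281
Stock lattice S(k, i) with i counting down-moves:
  k=0: S(0,0) = 9.3100
  k=1: S(1,0) = 12.3898; S(1,1) = 6.9957
  k=2: S(2,0) = 16.4885; S(2,1) = 9.3100; S(2,2) = 5.2567
Terminal payoffs V(N, i) = max(S_T - K, 0):
  V(2,0) = 7.478544; V(2,1) = 0.300000; V(2,2) = 0.000000
Backward induction: V(k, i) = exp(-r*dt) * [p * V(k+1, i) + (1-p) * V(k+1, i+1)]; then take max(V_cont, immediate exercise) for American.
  V(1,0) = exp(-r*dt) * [p*7.478544 + (1-p)*0.300000] = 3.470822; exercise = 3.379849; V(1,0) = max -> 3.470822
  V(1,1) = exp(-r*dt) * [p*0.300000 + (1-p)*0.000000] = 0.133073; exercise = 0.000000; V(1,1) = max -> 0.133073
  V(0,0) = exp(-r*dt) * [p*3.470822 + (1-p)*0.133073] = 1.607671; exercise = 0.300000; V(0,0) = max -> 1.607671

Answer: Price = V(0,0) = 1.6077


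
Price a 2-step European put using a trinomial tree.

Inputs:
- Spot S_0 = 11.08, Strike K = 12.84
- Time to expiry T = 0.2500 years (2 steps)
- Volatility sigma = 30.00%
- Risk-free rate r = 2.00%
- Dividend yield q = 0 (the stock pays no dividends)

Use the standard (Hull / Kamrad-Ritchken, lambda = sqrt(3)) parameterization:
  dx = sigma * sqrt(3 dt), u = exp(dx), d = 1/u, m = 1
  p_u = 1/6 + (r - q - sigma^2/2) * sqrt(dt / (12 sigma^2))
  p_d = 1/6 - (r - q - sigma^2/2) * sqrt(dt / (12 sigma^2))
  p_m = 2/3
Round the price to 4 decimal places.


Answer: Price = V(0,0) = 1.8743

Derivation:
dt = T/N = 0.125000; dx = sigma*sqrt(3*dt) = 0.183712
u = exp(dx) = 1.201669; d = 1/u = 0.832176
p_u = 0.158161, p_m = 0.666667, p_d = 0.175172
Discount per step: exp(-r*dt) = 0.997503
Stock lattice S(k, j) with j the centered position index:
  k=0: S(0,+0) = 11.0800
  k=1: S(1,-1) = 9.2205; S(1,+0) = 11.0800; S(1,+1) = 13.3145
  k=2: S(2,-2) = 7.6731; S(2,-1) = 9.2205; S(2,+0) = 11.0800; S(2,+1) = 13.3145; S(2,+2) = 15.9996
Terminal payoffs V(N, j) = max(K - S_T, 0):
  V(2,-2) = 5.166919; V(2,-1) = 3.619494; V(2,+0) = 1.760000; V(2,+1) = 0.000000; V(2,+2) = 0.000000
Backward induction: V(k, j) = exp(-r*dt) * [p_u * V(k+1, j+1) + p_m * V(k+1, j) + p_d * V(k+1, j-1)]
  V(1,-1) = exp(-r*dt) * [p_u*1.760000 + p_m*3.619494 + p_d*5.166919] = 3.587479
  V(1,+0) = exp(-r*dt) * [p_u*0.000000 + p_m*1.760000 + p_d*3.619494] = 1.802854
  V(1,+1) = exp(-r*dt) * [p_u*0.000000 + p_m*0.000000 + p_d*1.760000] = 0.307533
  V(0,+0) = exp(-r*dt) * [p_u*0.307533 + p_m*1.802854 + p_d*3.587479] = 1.874276


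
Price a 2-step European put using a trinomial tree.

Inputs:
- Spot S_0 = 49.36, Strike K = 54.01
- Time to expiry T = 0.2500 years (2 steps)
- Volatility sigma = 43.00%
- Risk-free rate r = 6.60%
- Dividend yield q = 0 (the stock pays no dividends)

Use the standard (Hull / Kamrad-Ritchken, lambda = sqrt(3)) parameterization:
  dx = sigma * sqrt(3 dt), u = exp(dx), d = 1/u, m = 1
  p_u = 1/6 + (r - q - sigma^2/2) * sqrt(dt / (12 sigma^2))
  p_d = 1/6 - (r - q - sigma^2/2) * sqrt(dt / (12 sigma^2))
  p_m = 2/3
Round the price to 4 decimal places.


dt = T/N = 0.125000; dx = sigma*sqrt(3*dt) = 0.263320
u = exp(dx) = 1.301243; d = 1/u = 0.768496
p_u = 0.160389, p_m = 0.666667, p_d = 0.172945
Discount per step: exp(-r*dt) = 0.991784
Stock lattice S(k, j) with j the centered position index:
  k=0: S(0,+0) = 49.3600
  k=1: S(1,-1) = 37.9330; S(1,+0) = 49.3600; S(1,+1) = 64.2294
  k=2: S(2,-2) = 29.1513; S(2,-1) = 37.9330; S(2,+0) = 49.3600; S(2,+1) = 64.2294; S(2,+2) = 83.5780
Terminal payoffs V(N, j) = max(K - S_T, 0):
  V(2,-2) = 24.858683; V(2,-1) = 16.077046; V(2,+0) = 4.650000; V(2,+1) = 0.000000; V(2,+2) = 0.000000
Backward induction: V(k, j) = exp(-r*dt) * [p_u * V(k+1, j+1) + p_m * V(k+1, j) + p_d * V(k+1, j-1)]
  V(1,-1) = exp(-r*dt) * [p_u*4.650000 + p_m*16.077046 + p_d*24.858683] = 15.633505
  V(1,+0) = exp(-r*dt) * [p_u*0.000000 + p_m*4.650000 + p_d*16.077046] = 5.832125
  V(1,+1) = exp(-r*dt) * [p_u*0.000000 + p_m*0.000000 + p_d*4.650000] = 0.797585
  V(0,+0) = exp(-r*dt) * [p_u*0.797585 + p_m*5.832125 + p_d*15.633505] = 6.664529

Answer: Price = V(0,0) = 6.6645


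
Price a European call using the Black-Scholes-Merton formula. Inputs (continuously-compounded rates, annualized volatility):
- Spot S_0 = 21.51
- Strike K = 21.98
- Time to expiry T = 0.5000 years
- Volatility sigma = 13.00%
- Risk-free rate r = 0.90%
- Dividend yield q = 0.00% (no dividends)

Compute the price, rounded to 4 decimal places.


d1 = (ln(S/K) + (r - q + 0.5*sigma^2) * T) / (sigma * sqrt(T)) = -0.14022478
d2 = d1 - sigma * sqrt(T) = -0.23214866
exp(-rT) = 0.99551011; exp(-qT) = 1.00000000
C = S_0 * exp(-qT) * N(d1) - K * exp(-rT) * N(d2)
N(d1) = 0.44424120; N(d2) = 0.40821128
C = 21.5100 * 1.00000000 * 0.44424120 - 21.9800 * 0.99551011 * 0.40821128 = 0.6234

Answer: Price = 0.6234


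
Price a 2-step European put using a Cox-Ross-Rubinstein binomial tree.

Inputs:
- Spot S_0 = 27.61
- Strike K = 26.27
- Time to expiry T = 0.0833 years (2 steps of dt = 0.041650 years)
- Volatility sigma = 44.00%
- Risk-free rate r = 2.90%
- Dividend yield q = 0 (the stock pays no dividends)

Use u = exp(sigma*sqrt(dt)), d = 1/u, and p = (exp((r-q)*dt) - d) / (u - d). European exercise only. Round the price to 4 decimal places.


Answer: Price = V(0,0) = 0.8487

Derivation:
dt = T/N = 0.041650
u = exp(sigma*sqrt(dt)) = 1.093952; d = 1/u = 0.914117
p = (exp((r-q)*dt) - d) / (u - d) = 0.484286
Discount per step: exp(-r*dt) = 0.998793
Stock lattice S(k, i) with i counting down-moves:
  k=0: S(0,0) = 27.6100
  k=1: S(1,0) = 30.2040; S(1,1) = 25.2388
  k=2: S(2,0) = 33.0417; S(2,1) = 27.6100; S(2,2) = 23.0712
Terminal payoffs V(N, i) = max(K - S_T, 0):
  V(2,0) = 0.000000; V(2,1) = 0.000000; V(2,2) = 3.198809
Backward induction: V(k, i) = exp(-r*dt) * [p * V(k+1, i) + (1-p) * V(k+1, i+1)].
  V(1,0) = exp(-r*dt) * [p*0.000000 + (1-p)*0.000000] = 0.000000
  V(1,1) = exp(-r*dt) * [p*0.000000 + (1-p)*3.198809] = 1.647678
  V(0,0) = exp(-r*dt) * [p*0.000000 + (1-p)*1.647678] = 0.848704


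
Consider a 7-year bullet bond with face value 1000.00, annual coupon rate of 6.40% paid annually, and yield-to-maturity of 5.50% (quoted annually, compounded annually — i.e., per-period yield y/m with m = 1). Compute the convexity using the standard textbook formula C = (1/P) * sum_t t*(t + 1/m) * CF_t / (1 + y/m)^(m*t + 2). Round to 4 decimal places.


Coupon per period c = face * coupon_rate / m = 64.000000
Periods per year m = 1; per-period yield y/m = 0.055000
Number of cashflows N = 7
Cashflows (t years, CF_t, discount factor 1/(1+y/m)^(m*t), PV):
  t = 1.0000: CF_t = 64.000000, DF = 0.947867, PV = 60.663507
  t = 2.0000: CF_t = 64.000000, DF = 0.898452, PV = 57.500955
  t = 3.0000: CF_t = 64.000000, DF = 0.851614, PV = 54.503275
  t = 4.0000: CF_t = 64.000000, DF = 0.807217, PV = 51.661872
  t = 5.0000: CF_t = 64.000000, DF = 0.765134, PV = 48.968599
  t = 6.0000: CF_t = 64.000000, DF = 0.725246, PV = 46.415733
  t = 7.0000: CF_t = 1064.000000, DF = 0.687437, PV = 731.432764
Price P = sum_t PV_t = 1051.146704
Convexity numerator sum_t t*(t + 1/m) * CF_t / (1+y/m)^(m*t + 2):
  t = 1.0000: term = 109.006549
  t = 2.0000: term = 309.971229
  t = 3.0000: term = 587.623184
  t = 4.0000: term = 928.314666
  t = 5.0000: term = 1319.878672
  t = 6.0000: term = 1751.497764
  t = 7.0000: term = 36800.821905
Convexity = (1/P) * sum = 41807.113970 / 1051.146704 = 39.772863

Answer: Convexity = 39.7729


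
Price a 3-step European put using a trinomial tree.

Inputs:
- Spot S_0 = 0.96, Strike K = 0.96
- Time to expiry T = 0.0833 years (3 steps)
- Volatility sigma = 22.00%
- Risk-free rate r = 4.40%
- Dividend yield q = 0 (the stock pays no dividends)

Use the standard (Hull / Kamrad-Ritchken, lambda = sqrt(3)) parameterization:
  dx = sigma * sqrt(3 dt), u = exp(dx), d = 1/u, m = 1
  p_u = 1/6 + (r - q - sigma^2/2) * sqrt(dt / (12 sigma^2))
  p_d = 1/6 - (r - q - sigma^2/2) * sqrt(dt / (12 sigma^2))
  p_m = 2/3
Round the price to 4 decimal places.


Answer: Price = V(0,0) = 0.0203

Derivation:
dt = T/N = 0.027767; dx = sigma*sqrt(3*dt) = 0.063496
u = exp(dx) = 1.065555; d = 1/u = 0.938478
p_u = 0.170996, p_m = 0.666667, p_d = 0.162337
Discount per step: exp(-r*dt) = 0.998779
Stock lattice S(k, j) with j the centered position index:
  k=0: S(0,+0) = 0.9600
  k=1: S(1,-1) = 0.9009; S(1,+0) = 0.9600; S(1,+1) = 1.0229
  k=2: S(2,-2) = 0.8455; S(2,-1) = 0.9009; S(2,+0) = 0.9600; S(2,+1) = 1.0229; S(2,+2) = 1.0900
  k=3: S(3,-3) = 0.7935; S(3,-2) = 0.8455; S(3,-1) = 0.9009; S(3,+0) = 0.9600; S(3,+1) = 1.0229; S(3,+2) = 1.0900; S(3,+3) = 1.1614
Terminal payoffs V(N, j) = max(K - S_T, 0):
  V(3,-3) = 0.166506; V(3,-2) = 0.114489; V(3,-1) = 0.059061; V(3,+0) = 0.000000; V(3,+1) = 0.000000; V(3,+2) = 0.000000; V(3,+3) = 0.000000
Backward induction: V(k, j) = exp(-r*dt) * [p_u * V(k+1, j+1) + p_m * V(k+1, j) + p_d * V(k+1, j-1)]
  V(2,-2) = exp(-r*dt) * [p_u*0.059061 + p_m*0.114489 + p_d*0.166506] = 0.113317
  V(2,-1) = exp(-r*dt) * [p_u*0.000000 + p_m*0.059061 + p_d*0.114489] = 0.057889
  V(2,+0) = exp(-r*dt) * [p_u*0.000000 + p_m*0.000000 + p_d*0.059061] = 0.009576
  V(2,+1) = exp(-r*dt) * [p_u*0.000000 + p_m*0.000000 + p_d*0.000000] = 0.000000
  V(2,+2) = exp(-r*dt) * [p_u*0.000000 + p_m*0.000000 + p_d*0.000000] = 0.000000
  V(1,-1) = exp(-r*dt) * [p_u*0.009576 + p_m*0.057889 + p_d*0.113317] = 0.058554
  V(1,+0) = exp(-r*dt) * [p_u*0.000000 + p_m*0.009576 + p_d*0.057889] = 0.015762
  V(1,+1) = exp(-r*dt) * [p_u*0.000000 + p_m*0.000000 + p_d*0.009576] = 0.001553
  V(0,+0) = exp(-r*dt) * [p_u*0.001553 + p_m*0.015762 + p_d*0.058554] = 0.020255
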